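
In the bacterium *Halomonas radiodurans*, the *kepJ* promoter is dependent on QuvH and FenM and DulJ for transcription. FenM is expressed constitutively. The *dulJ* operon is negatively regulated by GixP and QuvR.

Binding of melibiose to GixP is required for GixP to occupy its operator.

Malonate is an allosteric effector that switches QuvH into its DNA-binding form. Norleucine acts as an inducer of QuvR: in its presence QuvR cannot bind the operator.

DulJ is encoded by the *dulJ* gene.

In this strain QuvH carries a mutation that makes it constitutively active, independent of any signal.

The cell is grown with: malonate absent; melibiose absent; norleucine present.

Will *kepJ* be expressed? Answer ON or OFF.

QuvH is constitutively active in this strain.
FenM is produced constitutively and is active.
Melibiose is absent, so GixP is inactive.
Norleucine is present, so QuvR is inactive.
With no repressor bound, *dulJ* is transcribed.
So DulJ is produced and active.
No repressor is bound and QuvH and FenM and DulJ are active, so *kepJ* is transcribed.

ON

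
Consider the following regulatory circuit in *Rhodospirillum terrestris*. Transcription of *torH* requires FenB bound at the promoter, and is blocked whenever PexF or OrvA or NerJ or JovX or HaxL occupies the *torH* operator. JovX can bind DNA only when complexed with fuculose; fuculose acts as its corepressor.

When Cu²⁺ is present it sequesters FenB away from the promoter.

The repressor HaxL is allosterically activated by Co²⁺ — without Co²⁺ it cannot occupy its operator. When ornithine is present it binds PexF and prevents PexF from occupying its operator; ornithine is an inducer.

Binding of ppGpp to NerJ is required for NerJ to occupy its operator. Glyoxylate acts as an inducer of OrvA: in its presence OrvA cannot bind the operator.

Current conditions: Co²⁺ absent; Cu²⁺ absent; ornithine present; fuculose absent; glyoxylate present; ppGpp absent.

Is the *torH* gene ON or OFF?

Ornithine is present, so PexF is inactive.
Glyoxylate is present, so OrvA is inactive.
Cu²⁺ is absent, so FenB is active.
ppGpp is absent, so NerJ is inactive.
Fuculose is absent, so JovX is inactive.
Co²⁺ is absent, so HaxL is inactive.
No repressor is bound and FenB is active, so *torH* is transcribed.

ON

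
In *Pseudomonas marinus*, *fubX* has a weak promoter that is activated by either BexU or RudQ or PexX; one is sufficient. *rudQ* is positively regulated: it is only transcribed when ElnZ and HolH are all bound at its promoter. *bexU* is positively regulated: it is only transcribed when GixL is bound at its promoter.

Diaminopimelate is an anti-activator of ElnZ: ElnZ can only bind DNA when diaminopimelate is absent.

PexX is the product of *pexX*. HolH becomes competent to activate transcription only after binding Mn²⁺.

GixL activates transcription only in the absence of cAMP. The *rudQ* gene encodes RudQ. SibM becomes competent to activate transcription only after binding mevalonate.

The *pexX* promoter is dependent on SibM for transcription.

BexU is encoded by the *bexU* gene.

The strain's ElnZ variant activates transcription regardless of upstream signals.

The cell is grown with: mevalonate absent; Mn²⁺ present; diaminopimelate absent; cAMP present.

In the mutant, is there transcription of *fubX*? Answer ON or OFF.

ON

cAMP is present, so GixL is inactive.
Required activator GixL is absent, so *bexU* is not transcribed.
So BexU is not produced.
ElnZ is constitutively active in this strain.
Mn²⁺ is present, so HolH is active.
No repressor is bound and ElnZ and HolH are active, so *rudQ* is transcribed.
So RudQ is produced and active.
Mevalonate is absent, so SibM is inactive.
Required activator SibM is absent, so *pexX* is not transcribed.
So PexX is not produced.
Activator RudQ is present, so *fubX* is transcribed.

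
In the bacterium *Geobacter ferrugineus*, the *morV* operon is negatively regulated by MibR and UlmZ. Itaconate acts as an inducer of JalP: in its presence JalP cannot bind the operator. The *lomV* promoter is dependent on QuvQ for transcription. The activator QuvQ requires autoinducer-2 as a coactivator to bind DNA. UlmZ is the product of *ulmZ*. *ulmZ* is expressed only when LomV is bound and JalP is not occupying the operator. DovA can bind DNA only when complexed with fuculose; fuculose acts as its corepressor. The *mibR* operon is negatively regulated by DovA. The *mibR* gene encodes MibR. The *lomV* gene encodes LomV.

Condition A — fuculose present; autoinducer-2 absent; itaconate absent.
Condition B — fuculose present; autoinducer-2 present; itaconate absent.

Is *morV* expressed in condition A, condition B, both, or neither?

both

Condition A:
Fuculose is present, so DovA is active.
With repressor DovA bound, *mibR* is not transcribed.
So MibR is not produced.
Autoinducer-2 is absent, so QuvQ is inactive.
Required activator QuvQ is absent, so *lomV* is not transcribed.
So LomV is not produced.
Itaconate is absent, so JalP is active.
With repressor JalP bound, *ulmZ* is not transcribed.
So UlmZ is not produced.
With no repressor bound, *morV* is transcribed.
→ *morV* is ON in A.
Condition B:
Fuculose is present, so DovA is active.
With repressor DovA bound, *mibR* is not transcribed.
So MibR is not produced.
Autoinducer-2 is present, so QuvQ is active.
No repressor is bound and QuvQ is active, so *lomV* is transcribed.
So LomV is produced and active.
Itaconate is absent, so JalP is active.
With repressor JalP bound, *ulmZ* is not transcribed.
So UlmZ is not produced.
With no repressor bound, *morV* is transcribed.
→ *morV* is ON in B.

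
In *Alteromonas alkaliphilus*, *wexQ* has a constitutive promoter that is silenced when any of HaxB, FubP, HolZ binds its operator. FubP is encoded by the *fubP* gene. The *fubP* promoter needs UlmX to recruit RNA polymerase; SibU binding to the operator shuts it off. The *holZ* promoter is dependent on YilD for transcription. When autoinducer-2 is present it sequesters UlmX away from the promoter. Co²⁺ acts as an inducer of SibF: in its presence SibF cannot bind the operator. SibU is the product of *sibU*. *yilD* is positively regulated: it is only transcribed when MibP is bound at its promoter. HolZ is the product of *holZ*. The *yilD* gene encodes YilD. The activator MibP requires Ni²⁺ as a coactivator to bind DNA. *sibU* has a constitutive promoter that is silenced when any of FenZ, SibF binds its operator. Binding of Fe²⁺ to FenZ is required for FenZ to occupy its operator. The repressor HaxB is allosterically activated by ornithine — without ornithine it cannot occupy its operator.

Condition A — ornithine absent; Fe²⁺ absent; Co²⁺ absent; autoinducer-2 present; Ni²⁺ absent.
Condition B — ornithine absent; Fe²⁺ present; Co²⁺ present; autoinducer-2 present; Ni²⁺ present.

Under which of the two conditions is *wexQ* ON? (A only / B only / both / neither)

A only

Condition A:
Ornithine is absent, so HaxB is inactive.
Fe²⁺ is absent, so FenZ is inactive.
Co²⁺ is absent, so SibF is active.
With repressor SibF bound, *sibU* is not transcribed.
So SibU is not produced.
Autoinducer-2 is present, so UlmX is inactive.
Required activator UlmX is absent, so *fubP* is not transcribed.
So FubP is not produced.
Ni²⁺ is absent, so MibP is inactive.
Required activator MibP is absent, so *yilD* is not transcribed.
So YilD is not produced.
Required activator YilD is absent, so *holZ* is not transcribed.
So HolZ is not produced.
With no repressor bound, *wexQ* is transcribed.
→ *wexQ* is ON in A.
Condition B:
Ornithine is absent, so HaxB is inactive.
Fe²⁺ is present, so FenZ is active.
Co²⁺ is present, so SibF is inactive.
With repressor FenZ bound, *sibU* is not transcribed.
So SibU is not produced.
Autoinducer-2 is present, so UlmX is inactive.
Required activator UlmX is absent, so *fubP* is not transcribed.
So FubP is not produced.
Ni²⁺ is present, so MibP is active.
No repressor is bound and MibP is active, so *yilD* is transcribed.
So YilD is produced and active.
No repressor is bound and YilD is active, so *holZ* is transcribed.
So HolZ is produced and active.
With repressor HolZ bound, *wexQ* is not transcribed.
→ *wexQ* is OFF in B.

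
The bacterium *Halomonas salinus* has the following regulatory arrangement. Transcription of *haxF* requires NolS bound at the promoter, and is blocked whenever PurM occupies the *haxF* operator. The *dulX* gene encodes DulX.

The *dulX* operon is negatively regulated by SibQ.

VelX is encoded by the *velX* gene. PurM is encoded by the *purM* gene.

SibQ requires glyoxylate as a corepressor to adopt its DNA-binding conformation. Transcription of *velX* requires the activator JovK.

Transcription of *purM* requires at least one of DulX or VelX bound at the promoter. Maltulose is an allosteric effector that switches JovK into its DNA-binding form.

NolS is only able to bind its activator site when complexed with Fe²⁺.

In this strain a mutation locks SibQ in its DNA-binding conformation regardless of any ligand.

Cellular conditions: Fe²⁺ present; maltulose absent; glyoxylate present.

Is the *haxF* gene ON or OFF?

ON

Fe²⁺ is present, so NolS is active.
SibQ is constitutively active in this strain.
With repressor SibQ bound, *dulX* is not transcribed.
So DulX is not produced.
Maltulose is absent, so JovK is inactive.
Required activator JovK is absent, so *velX* is not transcribed.
So VelX is not produced.
No activator is available at the *purM* promoter, so *purM* is not transcribed.
So PurM is not produced.
No repressor is bound and NolS is active, so *haxF* is transcribed.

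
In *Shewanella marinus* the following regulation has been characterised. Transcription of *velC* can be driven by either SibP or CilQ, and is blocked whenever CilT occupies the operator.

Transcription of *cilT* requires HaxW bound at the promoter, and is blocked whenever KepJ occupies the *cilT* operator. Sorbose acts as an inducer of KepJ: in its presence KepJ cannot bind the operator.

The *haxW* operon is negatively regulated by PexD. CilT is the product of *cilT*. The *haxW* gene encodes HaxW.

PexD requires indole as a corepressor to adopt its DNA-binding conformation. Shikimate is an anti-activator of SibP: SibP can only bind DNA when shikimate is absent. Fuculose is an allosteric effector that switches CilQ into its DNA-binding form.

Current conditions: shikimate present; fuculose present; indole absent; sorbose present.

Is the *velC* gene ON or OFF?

Shikimate is present, so SibP is inactive.
Fuculose is present, so CilQ is active.
Sorbose is present, so KepJ is inactive.
Indole is absent, so PexD is inactive.
With no repressor bound, *haxW* is transcribed.
So HaxW is produced and active.
No repressor is bound and HaxW is active, so *cilT* is transcribed.
So CilT is produced and active.
With repressor CilT bound, *velC* is not transcribed.

OFF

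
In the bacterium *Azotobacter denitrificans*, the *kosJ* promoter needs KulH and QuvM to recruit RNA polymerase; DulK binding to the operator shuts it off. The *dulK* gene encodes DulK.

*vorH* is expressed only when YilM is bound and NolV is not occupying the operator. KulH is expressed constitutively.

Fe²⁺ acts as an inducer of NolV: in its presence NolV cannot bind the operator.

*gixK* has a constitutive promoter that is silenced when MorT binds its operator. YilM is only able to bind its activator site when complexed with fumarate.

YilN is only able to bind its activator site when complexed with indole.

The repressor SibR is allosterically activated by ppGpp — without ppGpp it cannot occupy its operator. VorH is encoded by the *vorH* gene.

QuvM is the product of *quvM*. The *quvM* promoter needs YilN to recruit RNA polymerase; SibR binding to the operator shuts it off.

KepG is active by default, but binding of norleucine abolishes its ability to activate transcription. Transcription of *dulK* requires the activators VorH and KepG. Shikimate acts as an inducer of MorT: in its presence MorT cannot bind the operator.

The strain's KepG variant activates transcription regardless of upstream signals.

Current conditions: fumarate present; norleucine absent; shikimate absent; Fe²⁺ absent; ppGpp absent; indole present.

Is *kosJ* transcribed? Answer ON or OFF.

ON

Fumarate is present, so YilM is active.
Fe²⁺ is absent, so NolV is active.
With repressor NolV bound, *vorH* is not transcribed.
So VorH is not produced.
KepG is constitutively active in this strain.
Required activator VorH is absent, so *dulK* is not transcribed.
So DulK is not produced.
KulH is produced constitutively and is active.
Indole is present, so YilN is active.
ppGpp is absent, so SibR is inactive.
No repressor is bound and YilN is active, so *quvM* is transcribed.
So QuvM is produced and active.
No repressor is bound and KulH and QuvM are active, so *kosJ* is transcribed.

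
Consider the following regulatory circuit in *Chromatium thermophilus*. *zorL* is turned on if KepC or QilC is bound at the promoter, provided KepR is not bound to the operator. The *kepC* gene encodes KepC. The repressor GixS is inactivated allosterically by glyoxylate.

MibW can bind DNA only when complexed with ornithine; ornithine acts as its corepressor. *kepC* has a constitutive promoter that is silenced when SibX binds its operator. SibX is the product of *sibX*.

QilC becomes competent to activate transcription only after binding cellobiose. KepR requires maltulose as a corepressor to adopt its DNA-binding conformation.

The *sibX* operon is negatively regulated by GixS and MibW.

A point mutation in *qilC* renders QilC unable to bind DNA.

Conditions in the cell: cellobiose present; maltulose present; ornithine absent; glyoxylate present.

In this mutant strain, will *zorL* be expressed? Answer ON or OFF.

OFF

Maltulose is present, so KepR is active.
Glyoxylate is present, so GixS is inactive.
Ornithine is absent, so MibW is inactive.
With no repressor bound, *sibX* is transcribed.
So SibX is produced and active.
With repressor SibX bound, *kepC* is not transcribed.
So KepC is not produced.
QilC is non-functional in this strain, so it has no effect.
With repressor KepR bound, *zorL* is not transcribed.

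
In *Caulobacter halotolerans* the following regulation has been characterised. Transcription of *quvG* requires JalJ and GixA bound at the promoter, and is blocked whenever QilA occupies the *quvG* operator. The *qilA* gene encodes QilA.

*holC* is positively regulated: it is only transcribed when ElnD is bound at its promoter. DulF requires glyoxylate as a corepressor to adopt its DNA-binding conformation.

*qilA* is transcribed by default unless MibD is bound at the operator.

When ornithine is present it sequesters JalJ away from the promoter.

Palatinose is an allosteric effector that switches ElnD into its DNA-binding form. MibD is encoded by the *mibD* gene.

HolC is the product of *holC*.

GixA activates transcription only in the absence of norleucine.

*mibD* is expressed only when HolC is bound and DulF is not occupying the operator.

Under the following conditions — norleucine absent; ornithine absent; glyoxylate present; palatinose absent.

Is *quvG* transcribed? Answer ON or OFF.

Palatinose is absent, so ElnD is inactive.
Required activator ElnD is absent, so *holC* is not transcribed.
So HolC is not produced.
Glyoxylate is present, so DulF is active.
With repressor DulF bound, *mibD* is not transcribed.
So MibD is not produced.
With no repressor bound, *qilA* is transcribed.
So QilA is produced and active.
Ornithine is absent, so JalJ is active.
Norleucine is absent, so GixA is active.
With repressor QilA bound, *quvG* is not transcribed.

OFF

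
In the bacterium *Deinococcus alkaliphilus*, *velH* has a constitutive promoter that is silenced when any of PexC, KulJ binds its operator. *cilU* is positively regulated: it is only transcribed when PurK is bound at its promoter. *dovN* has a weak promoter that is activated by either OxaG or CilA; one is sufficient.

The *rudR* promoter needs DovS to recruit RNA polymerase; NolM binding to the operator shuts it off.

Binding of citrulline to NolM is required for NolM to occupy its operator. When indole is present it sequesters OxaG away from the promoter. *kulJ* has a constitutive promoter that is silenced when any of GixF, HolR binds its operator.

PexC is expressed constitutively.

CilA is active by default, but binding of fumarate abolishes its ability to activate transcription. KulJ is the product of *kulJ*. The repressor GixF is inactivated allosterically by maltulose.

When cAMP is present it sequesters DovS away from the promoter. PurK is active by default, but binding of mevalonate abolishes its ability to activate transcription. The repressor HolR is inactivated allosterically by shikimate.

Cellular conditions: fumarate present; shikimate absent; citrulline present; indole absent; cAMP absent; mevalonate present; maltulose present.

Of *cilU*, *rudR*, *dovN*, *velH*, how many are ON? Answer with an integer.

1

Mevalonate is present, so PurK is inactive.
Required activator PurK is absent, so *cilU* is not transcribed.
→ *cilU* is OFF.
cAMP is absent, so DovS is active.
Citrulline is present, so NolM is active.
With repressor NolM bound, *rudR* is not transcribed.
→ *rudR* is OFF.
Indole is absent, so OxaG is active.
Fumarate is present, so CilA is inactive.
Activator OxaG is present, so *dovN* is transcribed.
→ *dovN* is ON.
PexC is produced constitutively and is active.
Maltulose is present, so GixF is inactive.
Shikimate is absent, so HolR is active.
With repressor HolR bound, *kulJ* is not transcribed.
So KulJ is not produced.
With repressor PexC bound, *velH* is not transcribed.
→ *velH* is OFF.
1 of the 4 genes is transcribed.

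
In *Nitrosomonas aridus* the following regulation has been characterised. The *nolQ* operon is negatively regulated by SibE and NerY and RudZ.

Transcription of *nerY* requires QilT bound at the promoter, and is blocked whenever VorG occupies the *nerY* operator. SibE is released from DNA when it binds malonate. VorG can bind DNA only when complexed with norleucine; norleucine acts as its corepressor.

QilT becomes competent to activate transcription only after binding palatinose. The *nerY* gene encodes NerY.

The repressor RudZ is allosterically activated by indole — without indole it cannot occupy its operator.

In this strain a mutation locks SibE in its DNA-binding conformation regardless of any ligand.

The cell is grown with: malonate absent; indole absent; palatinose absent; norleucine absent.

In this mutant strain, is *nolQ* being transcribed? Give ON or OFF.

OFF

SibE is constitutively active in this strain.
Palatinose is absent, so QilT is inactive.
Norleucine is absent, so VorG is inactive.
Required activator QilT is absent, so *nerY* is not transcribed.
So NerY is not produced.
Indole is absent, so RudZ is inactive.
With repressor SibE bound, *nolQ* is not transcribed.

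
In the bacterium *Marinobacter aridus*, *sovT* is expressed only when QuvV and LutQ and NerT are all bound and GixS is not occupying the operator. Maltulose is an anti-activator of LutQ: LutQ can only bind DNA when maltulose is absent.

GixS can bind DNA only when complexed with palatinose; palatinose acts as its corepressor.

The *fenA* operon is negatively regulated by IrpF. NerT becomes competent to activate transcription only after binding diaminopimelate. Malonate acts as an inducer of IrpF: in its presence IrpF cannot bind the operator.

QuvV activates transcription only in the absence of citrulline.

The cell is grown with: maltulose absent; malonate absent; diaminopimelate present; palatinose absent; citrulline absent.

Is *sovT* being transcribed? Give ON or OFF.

ON

Palatinose is absent, so GixS is inactive.
Citrulline is absent, so QuvV is active.
Maltulose is absent, so LutQ is active.
Diaminopimelate is present, so NerT is active.
No repressor is bound and QuvV and LutQ and NerT are active, so *sovT* is transcribed.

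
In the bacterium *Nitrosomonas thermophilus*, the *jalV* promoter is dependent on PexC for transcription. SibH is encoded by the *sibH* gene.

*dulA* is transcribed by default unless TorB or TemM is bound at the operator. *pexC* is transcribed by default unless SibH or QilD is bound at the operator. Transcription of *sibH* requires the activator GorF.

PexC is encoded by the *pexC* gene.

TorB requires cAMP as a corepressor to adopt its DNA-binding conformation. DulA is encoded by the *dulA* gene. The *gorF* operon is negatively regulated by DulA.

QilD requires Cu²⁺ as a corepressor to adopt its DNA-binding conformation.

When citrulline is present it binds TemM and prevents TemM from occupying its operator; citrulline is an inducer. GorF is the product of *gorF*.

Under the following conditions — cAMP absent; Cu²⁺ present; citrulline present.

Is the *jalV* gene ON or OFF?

OFF

cAMP is absent, so TorB is inactive.
Citrulline is present, so TemM is inactive.
With no repressor bound, *dulA* is transcribed.
So DulA is produced and active.
With repressor DulA bound, *gorF* is not transcribed.
So GorF is not produced.
Required activator GorF is absent, so *sibH* is not transcribed.
So SibH is not produced.
Cu²⁺ is present, so QilD is active.
With repressor QilD bound, *pexC* is not transcribed.
So PexC is not produced.
Required activator PexC is absent, so *jalV* is not transcribed.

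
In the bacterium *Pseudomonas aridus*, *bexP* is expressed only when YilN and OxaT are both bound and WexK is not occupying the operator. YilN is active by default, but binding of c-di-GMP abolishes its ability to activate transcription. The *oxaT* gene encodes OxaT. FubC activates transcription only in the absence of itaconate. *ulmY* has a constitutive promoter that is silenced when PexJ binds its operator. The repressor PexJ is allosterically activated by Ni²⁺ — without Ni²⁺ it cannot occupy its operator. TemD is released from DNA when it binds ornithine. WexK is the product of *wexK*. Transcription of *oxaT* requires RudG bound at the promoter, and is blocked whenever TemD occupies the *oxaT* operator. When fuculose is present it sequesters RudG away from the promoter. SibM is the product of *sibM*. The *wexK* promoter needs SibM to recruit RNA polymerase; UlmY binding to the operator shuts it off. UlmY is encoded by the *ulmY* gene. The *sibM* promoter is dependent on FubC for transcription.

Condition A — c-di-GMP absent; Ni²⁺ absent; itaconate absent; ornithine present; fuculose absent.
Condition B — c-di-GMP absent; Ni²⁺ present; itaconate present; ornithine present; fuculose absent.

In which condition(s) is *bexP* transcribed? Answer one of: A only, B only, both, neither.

both

Condition A:
c-di-GMP is absent, so YilN is active.
Ni²⁺ is absent, so PexJ is inactive.
With no repressor bound, *ulmY* is transcribed.
So UlmY is produced and active.
Itaconate is absent, so FubC is active.
No repressor is bound and FubC is active, so *sibM* is transcribed.
So SibM is produced and active.
With repressor UlmY bound, *wexK* is not transcribed.
So WexK is not produced.
Ornithine is present, so TemD is inactive.
Fuculose is absent, so RudG is active.
No repressor is bound and RudG is active, so *oxaT* is transcribed.
So OxaT is produced and active.
No repressor is bound and YilN and OxaT are active, so *bexP* is transcribed.
→ *bexP* is ON in A.
Condition B:
c-di-GMP is absent, so YilN is active.
Ni²⁺ is present, so PexJ is active.
With repressor PexJ bound, *ulmY* is not transcribed.
So UlmY is not produced.
Itaconate is present, so FubC is inactive.
Required activator FubC is absent, so *sibM* is not transcribed.
So SibM is not produced.
Required activator SibM is absent, so *wexK* is not transcribed.
So WexK is not produced.
Ornithine is present, so TemD is inactive.
Fuculose is absent, so RudG is active.
No repressor is bound and RudG is active, so *oxaT* is transcribed.
So OxaT is produced and active.
No repressor is bound and YilN and OxaT are active, so *bexP* is transcribed.
→ *bexP* is ON in B.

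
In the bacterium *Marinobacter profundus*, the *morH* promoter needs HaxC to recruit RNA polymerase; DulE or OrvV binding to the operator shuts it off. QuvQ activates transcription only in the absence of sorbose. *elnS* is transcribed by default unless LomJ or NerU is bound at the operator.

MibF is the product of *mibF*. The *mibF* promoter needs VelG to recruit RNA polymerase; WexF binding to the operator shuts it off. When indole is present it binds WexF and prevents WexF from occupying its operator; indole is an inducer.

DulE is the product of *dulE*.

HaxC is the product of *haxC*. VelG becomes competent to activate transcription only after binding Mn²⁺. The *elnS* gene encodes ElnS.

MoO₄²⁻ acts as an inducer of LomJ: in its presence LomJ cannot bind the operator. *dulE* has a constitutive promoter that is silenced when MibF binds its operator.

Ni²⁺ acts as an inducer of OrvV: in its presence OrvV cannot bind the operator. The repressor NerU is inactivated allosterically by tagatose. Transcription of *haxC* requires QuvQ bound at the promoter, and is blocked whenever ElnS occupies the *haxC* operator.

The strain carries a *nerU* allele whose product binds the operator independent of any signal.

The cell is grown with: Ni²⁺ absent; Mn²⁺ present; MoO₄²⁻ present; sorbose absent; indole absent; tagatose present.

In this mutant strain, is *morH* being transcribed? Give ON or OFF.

OFF

Mn²⁺ is present, so VelG is active.
Indole is absent, so WexF is active.
With repressor WexF bound, *mibF* is not transcribed.
So MibF is not produced.
With no repressor bound, *dulE* is transcribed.
So DulE is produced and active.
Sorbose is absent, so QuvQ is active.
MoO₄²⁻ is present, so LomJ is inactive.
NerU is constitutively active in this strain.
With repressor NerU bound, *elnS* is not transcribed.
So ElnS is not produced.
No repressor is bound and QuvQ is active, so *haxC* is transcribed.
So HaxC is produced and active.
Ni²⁺ is absent, so OrvV is active.
With repressor DulE bound, *morH* is not transcribed.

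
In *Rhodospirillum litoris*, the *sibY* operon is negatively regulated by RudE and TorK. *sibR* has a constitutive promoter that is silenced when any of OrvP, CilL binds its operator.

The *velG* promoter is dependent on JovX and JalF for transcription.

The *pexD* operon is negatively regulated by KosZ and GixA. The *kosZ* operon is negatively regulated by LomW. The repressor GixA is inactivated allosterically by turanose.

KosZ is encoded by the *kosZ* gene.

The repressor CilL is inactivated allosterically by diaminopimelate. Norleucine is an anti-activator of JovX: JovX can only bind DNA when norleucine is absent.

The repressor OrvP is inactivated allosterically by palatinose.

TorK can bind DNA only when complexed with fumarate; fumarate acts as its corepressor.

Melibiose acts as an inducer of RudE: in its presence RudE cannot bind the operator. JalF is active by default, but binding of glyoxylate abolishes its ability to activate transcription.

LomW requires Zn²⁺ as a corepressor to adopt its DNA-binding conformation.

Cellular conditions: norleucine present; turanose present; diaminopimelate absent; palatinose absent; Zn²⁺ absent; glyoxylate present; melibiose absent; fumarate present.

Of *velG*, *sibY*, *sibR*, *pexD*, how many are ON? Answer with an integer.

0

Norleucine is present, so JovX is inactive.
Glyoxylate is present, so JalF is inactive.
Required activator JovX is absent, so *velG* is not transcribed.
→ *velG* is OFF.
Melibiose is absent, so RudE is active.
Fumarate is present, so TorK is active.
With repressor RudE bound, *sibY* is not transcribed.
→ *sibY* is OFF.
Palatinose is absent, so OrvP is active.
Diaminopimelate is absent, so CilL is active.
With repressor OrvP bound, *sibR* is not transcribed.
→ *sibR* is OFF.
Zn²⁺ is absent, so LomW is inactive.
With no repressor bound, *kosZ* is transcribed.
So KosZ is produced and active.
Turanose is present, so GixA is inactive.
With repressor KosZ bound, *pexD* is not transcribed.
→ *pexD* is OFF.
0 of the 4 genes are transcribed.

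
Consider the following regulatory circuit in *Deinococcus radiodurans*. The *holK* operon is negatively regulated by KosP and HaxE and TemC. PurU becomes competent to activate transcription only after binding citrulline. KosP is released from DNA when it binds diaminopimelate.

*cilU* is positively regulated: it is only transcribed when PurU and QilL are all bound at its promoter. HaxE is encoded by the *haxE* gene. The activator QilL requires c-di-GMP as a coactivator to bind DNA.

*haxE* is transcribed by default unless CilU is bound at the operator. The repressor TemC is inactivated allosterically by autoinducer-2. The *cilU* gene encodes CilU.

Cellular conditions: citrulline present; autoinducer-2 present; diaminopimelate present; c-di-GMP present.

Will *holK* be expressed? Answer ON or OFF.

Diaminopimelate is present, so KosP is inactive.
Citrulline is present, so PurU is active.
c-di-GMP is present, so QilL is active.
No repressor is bound and PurU and QilL are active, so *cilU* is transcribed.
So CilU is produced and active.
With repressor CilU bound, *haxE* is not transcribed.
So HaxE is not produced.
Autoinducer-2 is present, so TemC is inactive.
With no repressor bound, *holK* is transcribed.

ON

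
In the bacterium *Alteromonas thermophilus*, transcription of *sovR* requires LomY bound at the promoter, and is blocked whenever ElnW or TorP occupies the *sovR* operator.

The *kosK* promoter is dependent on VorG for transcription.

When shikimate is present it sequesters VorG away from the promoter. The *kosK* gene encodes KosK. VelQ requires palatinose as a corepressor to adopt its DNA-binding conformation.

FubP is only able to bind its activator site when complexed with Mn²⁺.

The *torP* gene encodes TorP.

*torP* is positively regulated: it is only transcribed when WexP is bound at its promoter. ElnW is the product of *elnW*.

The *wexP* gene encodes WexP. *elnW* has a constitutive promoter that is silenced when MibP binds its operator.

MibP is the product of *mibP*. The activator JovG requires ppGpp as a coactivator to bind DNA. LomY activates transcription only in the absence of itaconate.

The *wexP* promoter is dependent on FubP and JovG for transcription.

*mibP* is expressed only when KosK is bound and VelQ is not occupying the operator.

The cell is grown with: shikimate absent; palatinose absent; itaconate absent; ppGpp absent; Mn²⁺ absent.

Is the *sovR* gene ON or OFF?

ON

Shikimate is absent, so VorG is active.
No repressor is bound and VorG is active, so *kosK* is transcribed.
So KosK is produced and active.
Palatinose is absent, so VelQ is inactive.
No repressor is bound and KosK is active, so *mibP* is transcribed.
So MibP is produced and active.
With repressor MibP bound, *elnW* is not transcribed.
So ElnW is not produced.
Mn²⁺ is absent, so FubP is inactive.
ppGpp is absent, so JovG is inactive.
Required activator FubP is absent, so *wexP* is not transcribed.
So WexP is not produced.
Required activator WexP is absent, so *torP* is not transcribed.
So TorP is not produced.
Itaconate is absent, so LomY is active.
No repressor is bound and LomY is active, so *sovR* is transcribed.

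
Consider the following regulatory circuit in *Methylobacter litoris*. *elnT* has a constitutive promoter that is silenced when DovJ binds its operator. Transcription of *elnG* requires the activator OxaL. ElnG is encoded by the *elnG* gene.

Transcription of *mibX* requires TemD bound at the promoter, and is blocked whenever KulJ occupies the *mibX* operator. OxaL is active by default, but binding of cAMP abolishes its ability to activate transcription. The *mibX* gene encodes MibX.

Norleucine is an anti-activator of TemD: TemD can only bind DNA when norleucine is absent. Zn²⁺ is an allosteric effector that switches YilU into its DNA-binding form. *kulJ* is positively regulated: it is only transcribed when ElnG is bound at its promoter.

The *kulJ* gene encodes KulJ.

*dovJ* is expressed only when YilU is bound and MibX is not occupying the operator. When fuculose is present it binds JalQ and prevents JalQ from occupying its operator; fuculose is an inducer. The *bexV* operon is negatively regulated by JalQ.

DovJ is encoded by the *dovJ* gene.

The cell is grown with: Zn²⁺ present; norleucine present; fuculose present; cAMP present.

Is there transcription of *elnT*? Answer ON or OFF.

cAMP is present, so OxaL is inactive.
Required activator OxaL is absent, so *elnG* is not transcribed.
So ElnG is not produced.
Required activator ElnG is absent, so *kulJ* is not transcribed.
So KulJ is not produced.
Norleucine is present, so TemD is inactive.
Required activator TemD is absent, so *mibX* is not transcribed.
So MibX is not produced.
Zn²⁺ is present, so YilU is active.
No repressor is bound and YilU is active, so *dovJ* is transcribed.
So DovJ is produced and active.
With repressor DovJ bound, *elnT* is not transcribed.

OFF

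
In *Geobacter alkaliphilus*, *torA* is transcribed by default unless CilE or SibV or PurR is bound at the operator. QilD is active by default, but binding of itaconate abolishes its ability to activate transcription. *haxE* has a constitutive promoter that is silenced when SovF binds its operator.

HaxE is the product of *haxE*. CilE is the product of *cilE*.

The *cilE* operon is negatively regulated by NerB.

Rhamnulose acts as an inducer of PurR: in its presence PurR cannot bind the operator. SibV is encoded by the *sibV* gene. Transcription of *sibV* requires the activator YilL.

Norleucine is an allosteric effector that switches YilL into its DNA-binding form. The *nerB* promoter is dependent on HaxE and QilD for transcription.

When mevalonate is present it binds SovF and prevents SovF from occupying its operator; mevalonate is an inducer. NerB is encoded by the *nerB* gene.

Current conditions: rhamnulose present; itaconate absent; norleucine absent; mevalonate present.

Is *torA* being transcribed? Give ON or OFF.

Mevalonate is present, so SovF is inactive.
With no repressor bound, *haxE* is transcribed.
So HaxE is produced and active.
Itaconate is absent, so QilD is active.
No repressor is bound and HaxE and QilD are active, so *nerB* is transcribed.
So NerB is produced and active.
With repressor NerB bound, *cilE* is not transcribed.
So CilE is not produced.
Norleucine is absent, so YilL is inactive.
Required activator YilL is absent, so *sibV* is not transcribed.
So SibV is not produced.
Rhamnulose is present, so PurR is inactive.
With no repressor bound, *torA* is transcribed.

ON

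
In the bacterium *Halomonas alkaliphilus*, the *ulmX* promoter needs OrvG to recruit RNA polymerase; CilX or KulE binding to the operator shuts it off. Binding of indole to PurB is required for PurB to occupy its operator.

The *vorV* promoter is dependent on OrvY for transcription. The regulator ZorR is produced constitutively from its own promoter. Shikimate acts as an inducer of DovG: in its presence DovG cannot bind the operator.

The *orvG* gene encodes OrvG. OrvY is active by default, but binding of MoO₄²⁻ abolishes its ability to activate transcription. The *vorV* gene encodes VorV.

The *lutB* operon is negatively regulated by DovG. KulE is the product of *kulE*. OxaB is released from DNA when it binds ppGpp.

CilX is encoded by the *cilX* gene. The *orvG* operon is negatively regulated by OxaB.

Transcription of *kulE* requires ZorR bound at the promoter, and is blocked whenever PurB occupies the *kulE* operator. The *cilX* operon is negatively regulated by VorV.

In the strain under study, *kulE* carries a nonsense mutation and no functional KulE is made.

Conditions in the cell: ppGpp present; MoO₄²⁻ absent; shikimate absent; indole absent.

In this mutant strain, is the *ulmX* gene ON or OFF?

ON

MoO₄²⁻ is absent, so OrvY is active.
No repressor is bound and OrvY is active, so *vorV* is transcribed.
So VorV is produced and active.
With repressor VorV bound, *cilX* is not transcribed.
So CilX is not produced.
KulE is non-functional in this strain, so it has no effect.
ppGpp is present, so OxaB is inactive.
With no repressor bound, *orvG* is transcribed.
So OrvG is produced and active.
No repressor is bound and OrvG is active, so *ulmX* is transcribed.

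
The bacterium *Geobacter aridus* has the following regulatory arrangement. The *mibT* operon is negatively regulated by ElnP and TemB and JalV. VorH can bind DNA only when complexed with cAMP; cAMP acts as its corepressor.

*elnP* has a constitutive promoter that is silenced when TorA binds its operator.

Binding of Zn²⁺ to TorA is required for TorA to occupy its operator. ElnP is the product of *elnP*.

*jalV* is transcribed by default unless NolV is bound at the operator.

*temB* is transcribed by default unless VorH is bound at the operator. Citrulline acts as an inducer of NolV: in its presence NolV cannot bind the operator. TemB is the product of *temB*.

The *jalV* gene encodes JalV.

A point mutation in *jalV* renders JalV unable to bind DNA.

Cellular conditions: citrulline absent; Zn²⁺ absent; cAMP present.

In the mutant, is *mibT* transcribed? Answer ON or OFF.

Zn²⁺ is absent, so TorA is inactive.
With no repressor bound, *elnP* is transcribed.
So ElnP is produced and active.
cAMP is present, so VorH is active.
With repressor VorH bound, *temB* is not transcribed.
So TemB is not produced.
JalV is non-functional in this strain, so it has no effect.
With repressor ElnP bound, *mibT* is not transcribed.

OFF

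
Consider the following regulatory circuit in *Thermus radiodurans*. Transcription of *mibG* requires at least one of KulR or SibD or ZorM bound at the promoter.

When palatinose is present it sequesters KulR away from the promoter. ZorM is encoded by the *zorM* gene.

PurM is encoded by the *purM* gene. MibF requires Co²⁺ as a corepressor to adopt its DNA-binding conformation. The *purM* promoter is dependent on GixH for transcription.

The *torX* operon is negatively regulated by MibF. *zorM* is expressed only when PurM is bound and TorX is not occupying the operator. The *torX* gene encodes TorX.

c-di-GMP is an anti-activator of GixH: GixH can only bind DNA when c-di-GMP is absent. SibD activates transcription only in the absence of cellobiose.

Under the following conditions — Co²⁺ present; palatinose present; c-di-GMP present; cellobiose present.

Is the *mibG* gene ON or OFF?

Palatinose is present, so KulR is inactive.
Cellobiose is present, so SibD is inactive.
c-di-GMP is present, so GixH is inactive.
Required activator GixH is absent, so *purM* is not transcribed.
So PurM is not produced.
Co²⁺ is present, so MibF is active.
With repressor MibF bound, *torX* is not transcribed.
So TorX is not produced.
Required activator PurM is absent, so *zorM* is not transcribed.
So ZorM is not produced.
No activator is available at the *mibG* promoter, so *mibG* is not transcribed.

OFF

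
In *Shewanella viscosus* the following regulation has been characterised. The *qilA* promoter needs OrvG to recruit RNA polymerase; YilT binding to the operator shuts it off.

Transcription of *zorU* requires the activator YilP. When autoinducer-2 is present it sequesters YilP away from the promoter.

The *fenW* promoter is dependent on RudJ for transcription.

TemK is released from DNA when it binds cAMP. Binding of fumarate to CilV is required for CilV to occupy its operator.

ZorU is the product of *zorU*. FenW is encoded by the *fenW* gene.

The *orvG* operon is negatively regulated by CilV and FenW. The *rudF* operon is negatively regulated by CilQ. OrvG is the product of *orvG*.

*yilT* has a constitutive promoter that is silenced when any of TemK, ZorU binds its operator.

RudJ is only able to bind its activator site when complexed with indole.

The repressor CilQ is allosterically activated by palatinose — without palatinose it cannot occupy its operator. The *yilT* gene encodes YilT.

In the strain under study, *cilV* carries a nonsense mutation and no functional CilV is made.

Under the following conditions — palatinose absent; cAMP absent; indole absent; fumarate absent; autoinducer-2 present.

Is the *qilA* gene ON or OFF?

cAMP is absent, so TemK is active.
Autoinducer-2 is present, so YilP is inactive.
Required activator YilP is absent, so *zorU* is not transcribed.
So ZorU is not produced.
With repressor TemK bound, *yilT* is not transcribed.
So YilT is not produced.
CilV is non-functional in this strain, so it has no effect.
Indole is absent, so RudJ is inactive.
Required activator RudJ is absent, so *fenW* is not transcribed.
So FenW is not produced.
With no repressor bound, *orvG* is transcribed.
So OrvG is produced and active.
No repressor is bound and OrvG is active, so *qilA* is transcribed.

ON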